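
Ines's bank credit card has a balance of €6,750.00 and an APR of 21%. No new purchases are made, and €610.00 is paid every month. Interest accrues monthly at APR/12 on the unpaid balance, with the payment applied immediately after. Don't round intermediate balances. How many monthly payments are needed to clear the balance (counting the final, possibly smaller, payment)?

Monthly rate r = 21%/12 = 1.75% = 0.0175.
Recurrence: B ← B·(1+r) − €610.00.
Month 1: interest €118.13; balance after payment €6,258.12.
Month 2: interest €109.52; balance after payment €5,757.64.
Closed form: n = −ln(1 − rB₀/P)/ln(1+r) = −ln(0.80635)/ln(1.0175) ≈ 12.406, so the balance reaches zero during payment 13.

13 payments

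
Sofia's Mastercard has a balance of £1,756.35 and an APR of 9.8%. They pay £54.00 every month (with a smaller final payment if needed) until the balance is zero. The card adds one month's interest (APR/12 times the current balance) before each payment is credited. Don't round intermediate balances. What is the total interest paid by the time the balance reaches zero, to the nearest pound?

Monthly rate r = 9.8%/12 = 0.816667% = 0.00816667.
Payoff takes n = ⌈−ln(1 − rB₀/P)/ln(1+r)⌉ = ⌈37.958⌉ = 38 payments; the last is £51.73.
Total paid = 37·£54.00 + £51.73 = £2,049.73.
Total interest = total paid − principal = £2,049.73 − £1,756.35 = £293.38.

£293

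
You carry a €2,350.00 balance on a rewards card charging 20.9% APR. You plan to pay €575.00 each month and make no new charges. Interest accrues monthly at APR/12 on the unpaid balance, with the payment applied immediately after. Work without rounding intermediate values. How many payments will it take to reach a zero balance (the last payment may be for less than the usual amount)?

5 payments

Monthly rate r = 20.9%/12 = 1.74167% = 0.0174167.
Recurrence: B ← B·(1+r) − €575.00.
Month 1: interest €40.93; balance after payment €1,815.93.
Month 2: interest €31.63; balance after payment €1,272.56.
Month 3: interest €22.16; balance after payment €719.72.
Month 4: interest €12.54; balance after payment €157.26.
Month 5: interest €2.74; balance after payment €0.00.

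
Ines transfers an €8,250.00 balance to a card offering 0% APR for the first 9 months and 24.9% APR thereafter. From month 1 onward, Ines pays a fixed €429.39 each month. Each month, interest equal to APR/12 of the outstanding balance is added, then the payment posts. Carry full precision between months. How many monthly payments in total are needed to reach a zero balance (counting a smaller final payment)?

Promo months 1–9 at r₀ = 0%/12 = 0; months 10+ at r₁ = 24.9%/12 = 0.02075.
After month 9 (no interest yet): B = €8,250.00 − 9·€429.39 = €4,385.49.
Then at r₁ with €429.39/mo: n₂ = −ln(1 − r₁·B/P)/ln(1+r₁) ≈ 11.60 → 12 more payments.

21 months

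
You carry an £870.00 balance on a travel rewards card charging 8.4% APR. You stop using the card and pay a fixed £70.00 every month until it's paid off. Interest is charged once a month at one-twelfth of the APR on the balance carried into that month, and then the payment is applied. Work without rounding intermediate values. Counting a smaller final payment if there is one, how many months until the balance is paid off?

14 months

Monthly rate r = 8.4%/12 = 0.7% = 0.007.
Recurrence: B ← B·(1+r) − £70.00.
Month 1: interest £6.09; balance after payment £806.09.
Month 2: interest £5.64; balance after payment £741.73.
Closed form: n = −ln(1 − rB₀/P)/ln(1+r) = −ln(0.913)/ln(1.007) ≈ 13.048, so the balance reaches zero during payment 14.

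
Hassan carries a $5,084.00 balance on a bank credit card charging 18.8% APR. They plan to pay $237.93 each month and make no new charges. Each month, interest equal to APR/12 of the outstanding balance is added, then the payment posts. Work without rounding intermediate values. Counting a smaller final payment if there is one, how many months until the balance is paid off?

Monthly rate r = 18.8%/12 = 1.56667% = 0.0156667.
Recurrence: B ← B·(1+r) − $237.93.
Month 1: interest $79.65; balance after payment $4,925.72.
Month 2: interest $77.17; balance after payment $4,764.96.
Closed form: n = −ln(1 − rB₀/P)/ln(1+r) = −ln(0.66524)/ln(1.01567) ≈ 26.221, so the balance reaches zero during payment 27.

27 payments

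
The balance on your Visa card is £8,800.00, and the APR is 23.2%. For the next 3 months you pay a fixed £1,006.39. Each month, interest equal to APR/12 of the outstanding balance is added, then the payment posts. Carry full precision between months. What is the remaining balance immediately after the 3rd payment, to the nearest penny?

Monthly rate r = 23.2%/12 = 1.93333% = 0.0193333.
Each month: B ← B·(1+r) − £1,006.39.
Month 1: interest £170.13; balance after payment £7,963.74.
Month 2: interest £153.97; balance after payment £7,111.32.
Month 3: interest £137.49; balance after payment £6,242.41.

£6,242.41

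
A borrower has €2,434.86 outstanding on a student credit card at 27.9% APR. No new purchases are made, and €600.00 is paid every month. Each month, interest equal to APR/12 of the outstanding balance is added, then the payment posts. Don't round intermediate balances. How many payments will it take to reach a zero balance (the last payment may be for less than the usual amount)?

5 payments

Monthly rate r = 27.9%/12 = 2.325% = 0.02325.
Recurrence: B ← B·(1+r) − €600.00.
Month 1: interest €56.61; balance after payment €1,891.47.
Month 2: interest €43.98; balance after payment €1,335.45.
Month 3: interest €31.05; balance after payment €766.50.
Month 4: interest €17.82; balance after payment €184.32.
Month 5: interest €4.29; balance after payment €0.00.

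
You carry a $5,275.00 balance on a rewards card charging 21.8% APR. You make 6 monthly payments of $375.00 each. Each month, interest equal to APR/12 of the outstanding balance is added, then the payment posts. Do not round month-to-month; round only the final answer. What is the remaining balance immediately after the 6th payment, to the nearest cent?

$3,522.03

Monthly rate r = 21.8%/12 = 1.81667% = 0.0181667.
Each month: B ← B·(1+r) − $375.00.
Month 1: interest $95.83; balance after payment $4,995.83.
Month 2: interest $90.76; balance after payment $4,711.59.
Month 3: interest $85.59; balance after payment $4,422.18.
Month 4: interest $80.34; balance after payment $4,127.52.
Month 5: interest $74.98; balance after payment $3,827.50.
Month 6: interest $69.53; balance after payment $3,522.03.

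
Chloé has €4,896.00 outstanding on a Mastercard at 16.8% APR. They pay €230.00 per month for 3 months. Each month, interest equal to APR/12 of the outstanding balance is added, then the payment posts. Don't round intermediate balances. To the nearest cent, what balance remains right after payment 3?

Monthly rate r = 16.8%/12 = 1.4% = 0.014.
Each month: B ← B·(1+r) − €230.00.
Month 1: interest €68.54; balance after payment €4,734.54.
Month 2: interest €66.28; balance after payment €4,570.83.
Month 3: interest €63.99; balance after payment €4,404.82.

€4,404.82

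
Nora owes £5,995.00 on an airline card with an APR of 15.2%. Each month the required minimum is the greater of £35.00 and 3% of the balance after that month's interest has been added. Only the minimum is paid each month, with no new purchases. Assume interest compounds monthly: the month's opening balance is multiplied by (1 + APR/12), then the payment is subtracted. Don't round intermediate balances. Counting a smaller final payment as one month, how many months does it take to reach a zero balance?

136 months

Monthly rate r = 15.2%/12 = 1.26667% = 0.0126667.
While 3% of the post-interest balance exceeds £35.00, each month B ← (B·(1+r))·(1 − 0.03), i.e. B shrinks by the factor (1+r)·0.97 = 0.98229.
This holds for months 1–93. Entering month 94 the balance is £1,137.49; 3% of the post-interest balance is now below £35.00, so the flat £35.00 minimum applies from here.
From month 94 a fixed £35.00 at rate r clears £1,137.49 in 43 more payments. Total: 93 + 43 = 136 months.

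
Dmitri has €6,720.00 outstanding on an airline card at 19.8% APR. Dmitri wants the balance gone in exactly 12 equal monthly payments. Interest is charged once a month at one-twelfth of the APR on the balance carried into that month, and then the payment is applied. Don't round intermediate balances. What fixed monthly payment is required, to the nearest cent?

Monthly rate r = 19.8%/12 = 1.65% = 0.0165.
Level-payment amortization: P = B₀·r / (1 − (1+r)^(−n)) = 6720.00·0.0165 / (1 − 1.0165^(−12)).
Denominator 1 − (1+r)^(−12) = 0.178303562.
P = 110.88 / 0.178303562 ≈ 621.86.

€621.86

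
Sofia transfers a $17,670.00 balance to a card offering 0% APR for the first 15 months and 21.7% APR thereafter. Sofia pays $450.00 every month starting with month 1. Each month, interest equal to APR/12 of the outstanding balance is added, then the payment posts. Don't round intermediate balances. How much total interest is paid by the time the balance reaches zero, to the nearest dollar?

$3,587

Promo months 1–15 at r₀ = 0%/12 = 0; months 16+ at r₁ = 21.7%/12 = 0.0180833.
After month 15 (no interest yet): B = $17,670.00 − 15·$450.00 = $10,920.00.
Then at r₁ with $450.00/mo: n₂ = −ln(1 − r₁·B/P)/ln(1+r₁) ≈ 32.24 → 33 more payments.
Total paid = 47·$450.00 + $106.71 = $21,256.71; interest = $21,256.71 − $17,670.00 = $3,586.71.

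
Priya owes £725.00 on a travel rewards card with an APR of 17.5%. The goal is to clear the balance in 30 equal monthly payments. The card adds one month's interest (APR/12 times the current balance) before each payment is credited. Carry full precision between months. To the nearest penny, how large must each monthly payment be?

£30.01

Monthly rate r = 17.5%/12 = 1.45833% = 0.0145833.
Level-payment amortization: P = B₀·r / (1 − (1+r)^(−n)) = 725.00·0.0145833 / (1 − 1.01458^(−30)).
Denominator 1 − (1+r)^(−30) = 0.35230837.
P = 10.5729 / 0.35230837 ≈ 30.01.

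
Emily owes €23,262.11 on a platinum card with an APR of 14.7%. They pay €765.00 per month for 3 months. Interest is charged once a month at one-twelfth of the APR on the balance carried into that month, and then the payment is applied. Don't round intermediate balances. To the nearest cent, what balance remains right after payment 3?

Monthly rate r = 14.7%/12 = 1.225% = 0.01225.
Each month: B ← B·(1+r) − €765.00.
Month 1: interest €284.96; balance after payment €22,782.07.
Month 2: interest €279.08; balance after payment €22,296.15.
Month 3: interest €273.13; balance after payment €21,804.28.

€21,804.28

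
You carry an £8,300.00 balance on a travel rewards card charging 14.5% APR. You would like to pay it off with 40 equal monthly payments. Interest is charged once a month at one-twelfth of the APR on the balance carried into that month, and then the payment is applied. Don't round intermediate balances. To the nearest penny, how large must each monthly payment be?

Monthly rate r = 14.5%/12 = 1.20833% = 0.0120833.
Level-payment amortization: P = B₀·r / (1 − (1+r)^(−n)) = 8300.00·0.0120833 / (1 − 1.01208^(−40)).
Denominator 1 − (1+r)^(−40) = 0.381486652.
P = 100.292 / 0.381486652 ≈ 262.90.

£262.90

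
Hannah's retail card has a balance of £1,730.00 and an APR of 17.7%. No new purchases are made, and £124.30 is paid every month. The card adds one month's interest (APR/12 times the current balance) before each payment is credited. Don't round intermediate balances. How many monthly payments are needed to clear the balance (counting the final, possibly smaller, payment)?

Monthly rate r = 17.7%/12 = 1.475% = 0.01475.
Recurrence: B ← B·(1+r) − £124.30.
Month 1: interest £25.52; balance after payment £1,631.22.
Month 2: interest £24.06; balance after payment £1,530.98.
Closed form: n = −ln(1 − rB₀/P)/ln(1+r) = −ln(0.79471)/ln(1.01475) ≈ 15.693, so the balance reaches zero during payment 16.

16 payments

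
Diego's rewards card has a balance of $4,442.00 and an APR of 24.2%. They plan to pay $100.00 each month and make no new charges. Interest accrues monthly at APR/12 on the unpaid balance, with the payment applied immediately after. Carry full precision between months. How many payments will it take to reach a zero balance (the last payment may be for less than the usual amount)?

Monthly rate r = 24.2%/12 = 2.01667% = 0.0201667.
Recurrence: B ← B·(1+r) − $100.00.
Month 1: interest $89.58; balance after payment $4,431.58.
Month 2: interest $89.37; balance after payment $4,420.95.
Closed form: n = −ln(1 − rB₀/P)/ln(1+r) = −ln(0.1042)/ln(1.02017) ≈ 113.266, so the balance reaches zero during payment 114.

114 months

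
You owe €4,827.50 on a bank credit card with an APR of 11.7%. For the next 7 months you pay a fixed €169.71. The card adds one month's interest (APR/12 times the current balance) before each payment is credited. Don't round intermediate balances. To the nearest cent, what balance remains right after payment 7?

Monthly rate r = 11.7%/12 = 0.975% = 0.00975.
Each month: B ← B·(1+r) − €169.71.
Month 1: interest €47.07; balance after payment €4,704.86.
Month 2: interest €45.87; balance after payment €4,581.02.
Month 3: interest €44.66; balance after payment €4,455.98.
Month 4: interest €43.45; balance after payment €4,329.71.
Month 5: interest €42.21; balance after payment €4,202.22.
Month 6: interest €40.97; balance after payment €4,073.48.
Month 7: interest €39.72; balance after payment €3,943.48.

€3,943.48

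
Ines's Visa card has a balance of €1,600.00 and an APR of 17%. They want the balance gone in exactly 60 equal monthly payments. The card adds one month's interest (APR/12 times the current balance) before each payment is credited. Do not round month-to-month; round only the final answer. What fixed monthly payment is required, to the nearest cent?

€39.76

Monthly rate r = 17%/12 = 1.41667% = 0.0141667.
Level-payment amortization: P = B₀·r / (1 − (1+r)^(−n)) = 1600.00·0.0141667 / (1 − 1.01417^(−60)).
Denominator 1 − (1+r)^(−60) = 0.570028105.
P = 22.6667 / 0.570028105 ≈ 39.76.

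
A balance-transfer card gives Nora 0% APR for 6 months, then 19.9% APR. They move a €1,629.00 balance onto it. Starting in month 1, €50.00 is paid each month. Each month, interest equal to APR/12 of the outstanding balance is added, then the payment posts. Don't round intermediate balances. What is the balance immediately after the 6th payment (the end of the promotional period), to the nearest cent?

€1,329.00

Promo months 1–6 at r₀ = 0%/12 = 0; months 7+ at r₁ = 19.9%/12 = 0.0165833.
After month 6 (no interest yet): B = €1,629.00 − 6·€50.00 = €1,329.00.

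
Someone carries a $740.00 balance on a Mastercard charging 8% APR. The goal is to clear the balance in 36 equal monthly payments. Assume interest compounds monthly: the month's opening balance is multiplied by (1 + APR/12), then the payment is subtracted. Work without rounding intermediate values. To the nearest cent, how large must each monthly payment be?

Monthly rate r = 8%/12 = 0.666667% = 0.00666667.
Level-payment amortization: P = B₀·r / (1 − (1+r)^(−n)) = 740.00·0.00666667 / (1 − 1.00667^(−36)).
Denominator 1 − (1+r)^(−36) = 0.21274537.
P = 4.93333 / 0.21274537 ≈ 23.19.

$23.19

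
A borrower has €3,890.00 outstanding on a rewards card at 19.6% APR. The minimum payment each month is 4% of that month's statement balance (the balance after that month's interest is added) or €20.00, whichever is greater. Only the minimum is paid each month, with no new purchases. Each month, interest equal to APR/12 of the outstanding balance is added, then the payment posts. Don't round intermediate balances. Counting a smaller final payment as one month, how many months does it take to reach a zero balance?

Monthly rate r = 19.6%/12 = 1.63333% = 0.0163333.
While 4% of the post-interest balance exceeds €20.00, each month B ← (B·(1+r))·(1 − 0.04), i.e. B shrinks by the factor (1+r)·0.96 = 0.97568.
This holds for months 1–84. Entering month 85 the balance is €491.78; 4% of the post-interest balance is now below €20.00, so the flat €20.00 minimum applies from here.
From month 85 a fixed €20.00 at rate r clears €491.78 in 32 more payments. Total: 84 + 32 = 116 months.

116 months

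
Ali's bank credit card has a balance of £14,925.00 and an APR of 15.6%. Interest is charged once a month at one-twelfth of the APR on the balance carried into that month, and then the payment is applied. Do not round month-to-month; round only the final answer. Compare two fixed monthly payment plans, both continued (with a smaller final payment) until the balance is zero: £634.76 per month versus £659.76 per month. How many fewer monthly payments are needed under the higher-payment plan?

Monthly rate r = 15.6%/12 = 1.3% = 0.013.
At £634.76/mo: n = ⌈−ln(1 − rB₀/P)/ln(1+r)⌉ = 29 payments (last £155.51); total interest = total paid − £14,925.00 = £3,003.79.
At £659.76/mo: 27 payments (last £635.46); total interest £2,864.22.
Payments saved = 29 − 27 = 2.

2 fewer payments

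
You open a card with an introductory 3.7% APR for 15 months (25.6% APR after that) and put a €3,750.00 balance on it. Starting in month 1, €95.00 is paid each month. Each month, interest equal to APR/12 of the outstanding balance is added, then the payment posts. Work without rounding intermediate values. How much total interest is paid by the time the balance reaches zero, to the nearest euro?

Promo months 1–15 at r₀ = 3.7%/12 = 0.00308333; months 16+ at r₁ = 25.6%/12 = 0.0213333.
After month 15: iterate B ← B·(1+r₀) − €95.00 for 15 months → €2,471.06.
Then at r₁ with €95.00/mo: n₂ = −ln(1 − r₁·B/P)/ln(1+r₁) ≈ 38.35 → 39 more payments.
Total paid = 53·€95.00 + €33.20 = €5,068.20; interest = €5,068.20 − €3,750.00 = €1,318.20.

€1,318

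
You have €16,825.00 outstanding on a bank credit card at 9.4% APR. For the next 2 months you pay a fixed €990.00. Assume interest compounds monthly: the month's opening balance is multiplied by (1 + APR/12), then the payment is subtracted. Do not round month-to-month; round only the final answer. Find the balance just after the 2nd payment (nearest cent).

€15,101.87

Monthly rate r = 9.4%/12 = 0.783333% = 0.00783333.
Each month: B ← B·(1+r) − €990.00.
Month 1: interest €131.80; balance after payment €15,966.80.
Month 2: interest €125.07; balance after payment €15,101.87.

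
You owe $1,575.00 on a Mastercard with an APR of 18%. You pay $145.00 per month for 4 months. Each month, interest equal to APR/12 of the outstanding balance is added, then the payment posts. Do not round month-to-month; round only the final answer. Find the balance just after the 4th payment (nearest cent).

$1,078.47

Monthly rate r = 18%/12 = 1.5% = 0.015.
Each month: B ← B·(1+r) − $145.00.
Month 1: interest $23.62; balance after payment $1,453.62.
Month 2: interest $21.80; balance after payment $1,330.43.
Month 3: interest $19.96; balance after payment $1,205.39.
Month 4: interest $18.08; balance after payment $1,078.47.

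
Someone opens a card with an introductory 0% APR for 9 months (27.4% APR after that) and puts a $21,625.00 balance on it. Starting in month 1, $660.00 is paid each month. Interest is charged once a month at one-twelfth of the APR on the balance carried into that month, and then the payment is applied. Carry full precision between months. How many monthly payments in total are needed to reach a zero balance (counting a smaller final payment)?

Promo months 1–9 at r₀ = 0%/12 = 0; months 10+ at r₁ = 27.4%/12 = 0.0228333.
After month 9 (no interest yet): B = $21,625.00 − 9·$660.00 = $15,685.00.
Then at r₁ with $660.00/mo: n₂ = −ln(1 − r₁·B/P)/ln(1+r₁) ≈ 34.65 → 35 more payments.

44 months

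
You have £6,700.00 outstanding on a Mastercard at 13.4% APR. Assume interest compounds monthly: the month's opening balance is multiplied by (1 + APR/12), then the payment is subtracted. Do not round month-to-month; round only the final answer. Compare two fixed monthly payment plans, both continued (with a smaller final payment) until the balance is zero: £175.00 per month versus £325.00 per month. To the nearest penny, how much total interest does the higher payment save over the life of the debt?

£1,132.76

Monthly rate r = 13.4%/12 = 1.11667% = 0.0111667.
At £175.00/mo: n = ⌈−ln(1 − rB₀/P)/ln(1+r)⌉ = 51 payments (last £40.28); total interest = total paid − £6,700.00 = £2,090.28.
At £325.00/mo: 24 payments (last £182.52); total interest £957.52.
Interest saved = £2,090.28 − £957.52 = £1,132.76.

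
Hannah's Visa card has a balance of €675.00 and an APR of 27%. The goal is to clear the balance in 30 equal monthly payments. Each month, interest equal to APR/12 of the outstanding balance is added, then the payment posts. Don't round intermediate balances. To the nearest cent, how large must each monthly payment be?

Monthly rate r = 27%/12 = 2.25% = 0.0225.
Level-payment amortization: P = B₀·r / (1 − (1+r)^(−n)) = 675.00·0.0225 / (1 − 1.0225^(−30)).
Denominator 1 − (1+r)^(−30) = 0.487019922.
P = 15.1875 / 0.487019922 ≈ 31.18.

€31.18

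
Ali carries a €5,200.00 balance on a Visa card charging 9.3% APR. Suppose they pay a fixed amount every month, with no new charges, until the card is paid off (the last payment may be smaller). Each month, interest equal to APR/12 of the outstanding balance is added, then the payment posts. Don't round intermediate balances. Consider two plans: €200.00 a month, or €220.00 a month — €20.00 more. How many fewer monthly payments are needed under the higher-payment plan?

Monthly rate r = 9.3%/12 = 0.775% = 0.00775.
At €200.00/mo: n = ⌈−ln(1 − rB₀/P)/ln(1+r)⌉ = 30 payments (last €29.55); total interest = total paid − €5,200.00 = €629.55.
At €220.00/mo: 27 payments (last €46.18); total interest €566.18.
Payments saved = 30 − 27 = 3.

3 fewer payments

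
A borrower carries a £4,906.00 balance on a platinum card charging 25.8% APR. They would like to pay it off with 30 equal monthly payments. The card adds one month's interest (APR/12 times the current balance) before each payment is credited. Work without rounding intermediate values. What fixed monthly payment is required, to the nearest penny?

Monthly rate r = 25.8%/12 = 2.15% = 0.0215.
Level-payment amortization: P = B₀·r / (1 − (1+r)^(−n)) = 4906.00·0.0215 / (1 − 1.0215^(−30)).
Denominator 1 − (1+r)^(−30) = 0.471738609.
P = 105.479 / 0.471738609 ≈ 223.60.

£223.60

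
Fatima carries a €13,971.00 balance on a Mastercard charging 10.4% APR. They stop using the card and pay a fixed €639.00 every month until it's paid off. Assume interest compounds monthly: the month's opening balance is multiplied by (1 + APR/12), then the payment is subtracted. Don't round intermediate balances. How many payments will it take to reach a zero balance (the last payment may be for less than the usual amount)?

Monthly rate r = 10.4%/12 = 0.866667% = 0.00866667.
Recurrence: B ← B·(1+r) − €639.00.
Month 1: interest €121.08; balance after payment €13,453.08.
Month 2: interest €116.59; balance after payment €12,930.68.
Closed form: n = −ln(1 − rB₀/P)/ln(1+r) = −ln(0.81051)/ln(1.00867) ≈ 24.346, so the balance reaches zero during payment 25.

25 payments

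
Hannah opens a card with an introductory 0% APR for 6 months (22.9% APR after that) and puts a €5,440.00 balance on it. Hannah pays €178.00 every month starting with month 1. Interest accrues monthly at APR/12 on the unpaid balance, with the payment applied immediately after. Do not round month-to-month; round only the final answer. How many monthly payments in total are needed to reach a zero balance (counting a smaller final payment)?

Promo months 1–6 at r₀ = 0%/12 = 0; months 7+ at r₁ = 22.9%/12 = 0.0190833.
After month 6 (no interest yet): B = €5,440.00 − 6·€178.00 = €4,372.00.
Then at r₁ with €178.00/mo: n₂ = −ln(1 − r₁·B/P)/ln(1+r₁) ≈ 33.46 → 34 more payments.

40 payments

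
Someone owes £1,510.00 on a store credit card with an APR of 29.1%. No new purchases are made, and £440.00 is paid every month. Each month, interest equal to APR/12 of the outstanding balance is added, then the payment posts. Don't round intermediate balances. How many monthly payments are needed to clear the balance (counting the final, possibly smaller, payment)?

4 months

Monthly rate r = 29.1%/12 = 2.425% = 0.02425.
Recurrence: B ← B·(1+r) − £440.00.
Month 1: interest £36.62; balance after payment £1,106.62.
Month 2: interest £26.84; balance after payment £693.45.
Month 3: interest £16.82; balance after payment £270.27.
Month 4: interest £6.55; balance after payment £0.00.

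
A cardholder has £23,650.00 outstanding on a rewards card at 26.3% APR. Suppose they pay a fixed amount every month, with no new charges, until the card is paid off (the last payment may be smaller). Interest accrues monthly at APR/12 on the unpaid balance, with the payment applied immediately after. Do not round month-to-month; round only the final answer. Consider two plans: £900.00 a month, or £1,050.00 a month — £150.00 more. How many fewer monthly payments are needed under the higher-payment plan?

8 fewer payments

Monthly rate r = 26.3%/12 = 2.19167% = 0.0219167.
At £900.00/mo: n = ⌈−ln(1 − rB₀/P)/ln(1+r)⌉ = 40 payments (last £513.76); total interest = total paid − £23,650.00 = £11,963.76.
At £1,050.00/mo: 32 payments (last £411.59); total interest £9,311.59.
Payments saved = 40 − 32 = 8.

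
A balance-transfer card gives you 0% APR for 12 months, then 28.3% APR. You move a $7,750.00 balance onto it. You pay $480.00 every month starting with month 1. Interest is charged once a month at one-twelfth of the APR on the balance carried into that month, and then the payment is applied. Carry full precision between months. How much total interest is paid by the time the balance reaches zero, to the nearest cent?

Promo months 1–12 at r₀ = 0%/12 = 0; months 13+ at r₁ = 28.3%/12 = 0.0235833.
After month 12 (no interest yet): B = $7,750.00 − 12·$480.00 = $1,990.00.
Then at r₁ with $480.00/mo: n₂ = −ln(1 − r₁·B/P)/ln(1+r₁) ≈ 4.41 → 5 more payments.
Total paid = 16·$480.00 + $200.08 = $7,880.08; interest = $7,880.08 − $7,750.00 = $130.08.

$130.08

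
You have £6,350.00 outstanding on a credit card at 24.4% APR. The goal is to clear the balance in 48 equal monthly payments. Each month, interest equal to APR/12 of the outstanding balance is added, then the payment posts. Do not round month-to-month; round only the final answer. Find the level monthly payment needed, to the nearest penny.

Monthly rate r = 24.4%/12 = 2.03333% = 0.0203333.
Level-payment amortization: P = B₀·r / (1 − (1+r)^(−n)) = 6350.00·0.0203333 / (1 − 1.02033^(−48)).
Denominator 1 − (1+r)^(−48) = 0.619477443.
P = 129.117 / 0.619477443 ≈ 208.43.

£208.43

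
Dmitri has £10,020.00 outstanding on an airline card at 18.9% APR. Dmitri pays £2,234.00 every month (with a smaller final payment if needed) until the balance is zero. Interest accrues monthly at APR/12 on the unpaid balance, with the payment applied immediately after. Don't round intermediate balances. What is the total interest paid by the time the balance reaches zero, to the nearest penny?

£456.88

Monthly rate r = 18.9%/12 = 1.575% = 0.01575.
Payoff takes n = ⌈−ln(1 − rB₀/P)/ln(1+r)⌉ = ⌈4.688⌉ = 5 payments; the last is £1,540.88.
Total paid = 4·£2,234.00 + £1,540.88 = £10,476.88.
Total interest = total paid − principal = £10,476.88 − £10,020.00 = £456.88.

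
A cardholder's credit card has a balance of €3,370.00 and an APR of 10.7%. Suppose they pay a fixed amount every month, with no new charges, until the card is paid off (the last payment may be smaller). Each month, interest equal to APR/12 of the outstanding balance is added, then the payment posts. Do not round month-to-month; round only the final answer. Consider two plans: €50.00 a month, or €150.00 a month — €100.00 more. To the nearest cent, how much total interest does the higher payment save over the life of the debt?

€1,397.32

Monthly rate r = 10.7%/12 = 0.891667% = 0.00891667.
At €50.00/mo: n = ⌈−ln(1 − rB₀/P)/ln(1+r)⌉ = 104 payments (last €24.87); total interest = total paid − €3,370.00 = €1,804.87.
At €150.00/mo: 26 payments (last €27.55); total interest €407.55.
Interest saved = €1,804.87 − €407.55 = €1,397.32.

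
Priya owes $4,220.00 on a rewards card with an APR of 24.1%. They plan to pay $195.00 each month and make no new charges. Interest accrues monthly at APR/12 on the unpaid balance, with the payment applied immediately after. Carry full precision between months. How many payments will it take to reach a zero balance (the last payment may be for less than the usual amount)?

Monthly rate r = 24.1%/12 = 2.00833% = 0.0200833.
Recurrence: B ← B·(1+r) − $195.00.
Month 1: interest $84.75; balance after payment $4,109.75.
Month 2: interest $82.54; balance after payment $3,997.29.
Closed form: n = −ln(1 − rB₀/P)/ln(1+r) = −ln(0.56538)/ln(1.02008) ≈ 28.679, so the balance reaches zero during payment 29.

29 payments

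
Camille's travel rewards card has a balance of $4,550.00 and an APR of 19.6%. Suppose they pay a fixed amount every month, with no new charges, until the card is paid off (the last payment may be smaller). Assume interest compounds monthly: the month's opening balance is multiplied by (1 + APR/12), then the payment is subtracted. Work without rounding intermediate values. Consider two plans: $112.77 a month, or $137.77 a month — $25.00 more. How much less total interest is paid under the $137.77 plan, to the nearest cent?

$896.26

Monthly rate r = 19.6%/12 = 1.63333% = 0.0163333.
At $112.77/mo: n = ⌈−ln(1 − rB₀/P)/ln(1+r)⌉ = 67 payments (last $46.26); total interest = total paid − $4,550.00 = $2,939.08.
At $137.77/mo: 48 payments (last $117.63); total interest $2,042.82.
Interest saved = $2,939.08 − $2,042.82 = $896.26.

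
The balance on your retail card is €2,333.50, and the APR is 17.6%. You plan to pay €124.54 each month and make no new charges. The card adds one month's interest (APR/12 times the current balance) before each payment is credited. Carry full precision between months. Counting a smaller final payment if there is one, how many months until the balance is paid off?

23 months

Monthly rate r = 17.6%/12 = 1.46667% = 0.0146667.
Recurrence: B ← B·(1+r) − €124.54.
Month 1: interest €34.22; balance after payment €2,243.18.
Month 2: interest €32.90; balance after payment €2,151.54.
Closed form: n = −ln(1 − rB₀/P)/ln(1+r) = −ln(0.72519)/ln(1.01467) ≈ 22.068, so the balance reaches zero during payment 23.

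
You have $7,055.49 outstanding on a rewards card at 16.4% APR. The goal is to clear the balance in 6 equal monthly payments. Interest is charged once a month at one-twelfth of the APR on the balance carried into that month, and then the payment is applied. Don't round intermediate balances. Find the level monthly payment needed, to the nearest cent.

Monthly rate r = 16.4%/12 = 1.36667% = 0.0136667.
Level-payment amortization: P = B₀·r / (1 − (1+r)^(−n)) = 7055.49·0.0136667 / (1 − 1.01367^(−6)).
Denominator 1 − (1+r)^(−6) = 0.0782163355.
P = 96.425 / 0.0782163355 ≈ 1232.80.

$1,232.80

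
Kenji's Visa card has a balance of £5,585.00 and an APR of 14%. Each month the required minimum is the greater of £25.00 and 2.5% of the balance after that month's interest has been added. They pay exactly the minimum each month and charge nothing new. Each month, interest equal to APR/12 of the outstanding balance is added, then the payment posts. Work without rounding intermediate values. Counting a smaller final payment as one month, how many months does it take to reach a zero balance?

180 months

Monthly rate r = 14%/12 = 1.16667% = 0.0116667.
While 2.5% of the post-interest balance exceeds £25.00, each month B ← (B·(1+r))·(1 − 0.025), i.e. B shrinks by the factor (1+r)·0.975 = 0.98638.
This holds for months 1–127. Entering month 128 the balance is £978.06; 2.5% of the post-interest balance is now below £25.00, so the flat £25.00 minimum applies from here.
From month 128 a fixed £25.00 at rate r clears £978.06 in 53 more payments. Total: 127 + 53 = 180 months.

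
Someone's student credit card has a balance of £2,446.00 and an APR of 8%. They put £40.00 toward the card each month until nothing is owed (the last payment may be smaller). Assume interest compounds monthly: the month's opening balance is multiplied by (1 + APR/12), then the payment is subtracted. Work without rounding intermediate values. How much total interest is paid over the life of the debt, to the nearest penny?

Monthly rate r = 8%/12 = 0.666667% = 0.00666667.
Payoff takes n = ⌈−ln(1 − rB₀/P)/ln(1+r)⌉ = ⌈78.814⌉ = 79 payments; the last is £32.60.
Total paid = 78·£40.00 + £32.60 = £3,152.60.
Total interest = total paid − principal = £3,152.60 − £2,446.00 = £706.60.

£706.60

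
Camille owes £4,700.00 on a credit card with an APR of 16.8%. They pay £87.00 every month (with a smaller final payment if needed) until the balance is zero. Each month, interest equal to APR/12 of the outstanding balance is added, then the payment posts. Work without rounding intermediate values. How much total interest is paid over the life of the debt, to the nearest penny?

£4,135.42

Monthly rate r = 16.8%/12 = 1.4% = 0.014.
Payoff takes n = ⌈−ln(1 − rB₀/P)/ln(1+r)⌉ = ⌈101.555⌉ = 102 payments; the last is £48.42.
Total paid = 101·£87.00 + £48.42 = £8,835.42.
Total interest = total paid − principal = £8,835.42 − £4,700.00 = £4,135.42.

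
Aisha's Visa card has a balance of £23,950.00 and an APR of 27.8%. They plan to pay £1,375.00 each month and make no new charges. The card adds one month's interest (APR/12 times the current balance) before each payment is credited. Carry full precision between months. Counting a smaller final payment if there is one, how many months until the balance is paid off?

Monthly rate r = 27.8%/12 = 2.31667% = 0.0231667.
Recurrence: B ← B·(1+r) − £1,375.00.
Month 1: interest £554.84; balance after payment £23,129.84.
Month 2: interest £535.84; balance after payment £22,290.68.
Closed form: n = −ln(1 − rB₀/P)/ln(1+r) = −ln(0.59648)/ln(1.02317) ≈ 22.561, so the balance reaches zero during payment 23.

23 payments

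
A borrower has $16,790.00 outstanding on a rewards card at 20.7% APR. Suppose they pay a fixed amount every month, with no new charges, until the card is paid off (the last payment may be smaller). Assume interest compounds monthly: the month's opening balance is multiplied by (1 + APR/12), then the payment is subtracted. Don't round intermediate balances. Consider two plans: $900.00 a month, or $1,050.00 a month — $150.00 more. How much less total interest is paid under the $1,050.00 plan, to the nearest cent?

Monthly rate r = 20.7%/12 = 1.725% = 0.01725.
At $900.00/mo: n = ⌈−ln(1 − rB₀/P)/ln(1+r)⌉ = 23 payments (last $636.30); total interest = total paid − $16,790.00 = $3,646.30.
At $1,050.00/mo: 19 payments (last $914.83); total interest $3,024.83.
Interest saved = $3,646.30 − $3,024.83 = $621.47.

$621.47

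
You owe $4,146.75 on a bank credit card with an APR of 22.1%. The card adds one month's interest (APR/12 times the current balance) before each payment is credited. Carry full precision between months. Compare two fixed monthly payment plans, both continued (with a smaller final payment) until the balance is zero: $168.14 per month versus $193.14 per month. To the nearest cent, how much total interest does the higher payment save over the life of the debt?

$253.00

Monthly rate r = 22.1%/12 = 1.84167% = 0.0184167.
At $168.14/mo: n = ⌈−ln(1 − rB₀/P)/ln(1+r)⌉ = 34 payments (last $30.47); total interest = total paid − $4,146.75 = $1,432.34.
At $193.14/mo: 28 payments (last $111.31); total interest $1,179.34.
Interest saved = $1,432.34 − $1,179.34 = $253.00.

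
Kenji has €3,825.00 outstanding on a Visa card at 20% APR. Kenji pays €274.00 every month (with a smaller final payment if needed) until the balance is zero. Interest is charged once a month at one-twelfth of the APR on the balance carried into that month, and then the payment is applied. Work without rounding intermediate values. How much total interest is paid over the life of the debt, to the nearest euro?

Monthly rate r = 20%/12 = 1.66667% = 0.0166667.
Payoff takes n = ⌈−ln(1 − rB₀/P)/ln(1+r)⌉ = ⌈16.022⌉ = 17 payments; the last is €6.05.
Total paid = 16·€274.00 + €6.05 = €4,390.05.
Total interest = total paid − principal = €4,390.05 − €3,825.00 = €565.05.

€565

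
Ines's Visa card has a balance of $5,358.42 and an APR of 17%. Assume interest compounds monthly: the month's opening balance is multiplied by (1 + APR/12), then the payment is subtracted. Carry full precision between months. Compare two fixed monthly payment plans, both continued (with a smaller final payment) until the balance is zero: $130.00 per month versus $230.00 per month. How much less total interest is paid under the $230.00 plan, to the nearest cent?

Monthly rate r = 17%/12 = 1.41667% = 0.0141667.
At $130.00/mo: n = ⌈−ln(1 − rB₀/P)/ln(1+r)⌉ = 63 payments (last $43.94); total interest = total paid − $5,358.42 = $2,745.52.
At $230.00/mo: 29 payments (last $109.38); total interest $1,190.96.
Interest saved = $2,745.52 − $1,190.96 = $1,554.56.

$1,554.56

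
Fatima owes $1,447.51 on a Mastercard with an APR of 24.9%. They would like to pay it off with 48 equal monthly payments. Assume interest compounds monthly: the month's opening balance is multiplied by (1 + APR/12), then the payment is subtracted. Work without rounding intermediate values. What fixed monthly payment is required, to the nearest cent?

Monthly rate r = 24.9%/12 = 2.075% = 0.02075.
Level-payment amortization: P = B₀·r / (1 − (1+r)^(−n)) = 1447.51·0.02075 / (1 − 1.02075^(−48)).
Denominator 1 − (1+r)^(−48) = 0.626862113.
P = 30.0358 / 0.626862113 ≈ 47.91.

$47.91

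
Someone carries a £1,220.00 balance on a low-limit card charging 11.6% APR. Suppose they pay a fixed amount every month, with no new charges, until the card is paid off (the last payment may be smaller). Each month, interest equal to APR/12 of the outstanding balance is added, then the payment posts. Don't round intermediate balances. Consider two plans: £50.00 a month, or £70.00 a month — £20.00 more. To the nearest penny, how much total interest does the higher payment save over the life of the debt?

Monthly rate r = 11.6%/12 = 0.966667% = 0.00966667.
At £50.00/mo: n = ⌈−ln(1 − rB₀/P)/ln(1+r)⌉ = 28 payments (last £48.17); total interest = total paid − £1,220.00 = £178.17.
At £70.00/mo: 20 payments (last £12.50); total interest £122.50.
Interest saved = £178.17 − £122.50 = £55.67.

£55.67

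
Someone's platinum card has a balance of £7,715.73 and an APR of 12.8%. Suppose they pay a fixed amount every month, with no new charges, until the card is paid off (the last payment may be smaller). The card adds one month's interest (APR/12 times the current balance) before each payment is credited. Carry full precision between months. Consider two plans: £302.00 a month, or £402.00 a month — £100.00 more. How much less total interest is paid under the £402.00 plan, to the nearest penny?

Monthly rate r = 12.8%/12 = 1.06667% = 0.0106667.
At £302.00/mo: n = ⌈−ln(1 − rB₀/P)/ln(1+r)⌉ = 30 payments (last £298.14); total interest = total paid − £7,715.73 = £1,340.41.
At £402.00/mo: 22 payments (last £237.65); total interest £963.92.
Interest saved = £1,340.41 − £963.92 = £376.49.

£376.49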